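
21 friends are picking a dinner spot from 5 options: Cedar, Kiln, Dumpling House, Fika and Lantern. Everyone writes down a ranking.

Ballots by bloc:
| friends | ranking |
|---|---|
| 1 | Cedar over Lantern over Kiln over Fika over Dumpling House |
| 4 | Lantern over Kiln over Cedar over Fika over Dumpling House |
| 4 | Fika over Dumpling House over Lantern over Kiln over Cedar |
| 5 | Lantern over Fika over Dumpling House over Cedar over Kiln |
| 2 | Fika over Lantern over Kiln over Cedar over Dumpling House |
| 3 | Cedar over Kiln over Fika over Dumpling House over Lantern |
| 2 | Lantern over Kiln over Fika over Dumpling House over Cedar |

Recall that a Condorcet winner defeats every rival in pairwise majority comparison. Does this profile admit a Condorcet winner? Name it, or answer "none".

Lantern

Check each pair by majority over 21 ballots:
Cedar–Kiln: Kiln 12–9.
Cedar–Dumpling House: Dumpling House 11–10.
Cedar–Fika: Fika 13–8.
Cedar vs Lantern: Lantern wins 17–4.
Kiln–Dumpling House: Kiln 12–9.
Kiln–Fika: Fika 11–10.
Kiln vs Lantern: Lantern, 18–3.
Dumpling House vs Fika: Fika wins 21–0.
Dumpling House–Lantern: Lantern 14–7.
Fika vs Lantern: Lantern, 12–9.
Lantern beats each of Cedar, Kiln, Dumpling House, Fika — Lantern is the Condorcet winner.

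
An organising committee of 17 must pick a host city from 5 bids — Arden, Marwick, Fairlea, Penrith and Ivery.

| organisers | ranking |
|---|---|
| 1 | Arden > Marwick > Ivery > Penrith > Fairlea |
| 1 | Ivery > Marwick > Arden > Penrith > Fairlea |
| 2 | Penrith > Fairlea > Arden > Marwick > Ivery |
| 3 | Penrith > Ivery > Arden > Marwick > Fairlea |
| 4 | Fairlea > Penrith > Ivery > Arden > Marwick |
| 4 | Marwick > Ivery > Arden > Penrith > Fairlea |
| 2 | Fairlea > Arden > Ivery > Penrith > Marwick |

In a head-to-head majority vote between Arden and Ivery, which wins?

Ivery

Ballots ranking Arden above Ivery: 1 + 2 + 2 = 5.
Ballots ranking Ivery above Arden: 17 − 5 = 12.
Ivery wins the head-to-head 12–5.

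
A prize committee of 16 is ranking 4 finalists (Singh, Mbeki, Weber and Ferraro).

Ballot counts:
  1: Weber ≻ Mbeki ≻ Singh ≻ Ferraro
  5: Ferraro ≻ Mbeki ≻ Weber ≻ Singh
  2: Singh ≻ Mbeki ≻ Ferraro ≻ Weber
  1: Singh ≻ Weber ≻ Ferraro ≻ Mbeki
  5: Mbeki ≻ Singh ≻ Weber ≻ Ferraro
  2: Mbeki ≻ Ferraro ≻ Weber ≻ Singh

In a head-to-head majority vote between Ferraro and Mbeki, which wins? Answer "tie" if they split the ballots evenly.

Mbeki

Ballots ranking Ferraro above Mbeki: 5 + 1 = 6.
Ballots ranking Mbeki above Ferraro: 16 − 6 = 10.
Mbeki wins the head-to-head 10–6.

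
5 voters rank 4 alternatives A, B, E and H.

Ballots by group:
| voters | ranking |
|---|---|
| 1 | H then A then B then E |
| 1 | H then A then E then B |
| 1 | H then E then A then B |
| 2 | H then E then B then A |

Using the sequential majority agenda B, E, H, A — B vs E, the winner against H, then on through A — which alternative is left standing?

H

Round 1: B vs E — 1–4, E advances.
Round 2: E vs H — 0–5, H advances.
Round 3: H vs A — 5–0, H advances.
H survives the agenda.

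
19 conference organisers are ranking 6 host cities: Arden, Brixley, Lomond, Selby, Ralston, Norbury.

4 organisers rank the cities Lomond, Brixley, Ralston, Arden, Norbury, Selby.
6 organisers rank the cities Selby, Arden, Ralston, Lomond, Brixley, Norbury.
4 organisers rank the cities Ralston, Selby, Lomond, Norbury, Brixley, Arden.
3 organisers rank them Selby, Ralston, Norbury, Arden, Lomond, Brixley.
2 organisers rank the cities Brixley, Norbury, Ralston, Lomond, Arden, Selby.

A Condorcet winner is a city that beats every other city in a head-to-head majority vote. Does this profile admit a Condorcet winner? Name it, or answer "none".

Ralston

Head-to-head results (19 organisers):
Arden–Brixley: Brixley 10–9.
Arden–Lomond: Lomond 10–9.
Arden–Selby: Selby 13–6.
Arden–Ralston: Ralston 13–6.
Arden vs Norbury: Arden, 10–9.
Brixley vs Lomond: Lomond wins 17–2.
Brixley–Selby: Selby 13–6.
Brixley–Ralston: Ralston 13–6.
Brixley–Norbury: Brixley 12–7.
Lomond vs Selby: Selby, 13–6.
Lomond vs Ralston: Ralston wins 15–4.
Lomond–Norbury: Lomond 14–5.
Selby vs Ralston: Ralston wins 10–9.
Selby vs Norbury: Selby wins 13–6.
Ralston–Norbury: Ralston 17–2.
Ralston wins every pairwise contest, so Ralston is the Condorcet winner.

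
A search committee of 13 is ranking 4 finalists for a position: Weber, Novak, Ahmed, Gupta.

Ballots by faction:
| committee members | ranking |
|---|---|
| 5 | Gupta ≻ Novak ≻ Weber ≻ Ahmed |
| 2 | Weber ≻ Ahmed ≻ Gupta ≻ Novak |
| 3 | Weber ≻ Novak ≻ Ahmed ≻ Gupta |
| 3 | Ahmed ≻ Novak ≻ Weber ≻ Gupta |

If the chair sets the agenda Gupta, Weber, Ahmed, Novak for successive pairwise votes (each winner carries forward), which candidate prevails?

Novak

Round 1: Gupta vs Weber — 5–8, Weber advances.
Round 2: Weber vs Ahmed — 10–3, Weber advances.
Round 3: Weber vs Novak — 5–8, Novak advances.
Novak survives the agenda.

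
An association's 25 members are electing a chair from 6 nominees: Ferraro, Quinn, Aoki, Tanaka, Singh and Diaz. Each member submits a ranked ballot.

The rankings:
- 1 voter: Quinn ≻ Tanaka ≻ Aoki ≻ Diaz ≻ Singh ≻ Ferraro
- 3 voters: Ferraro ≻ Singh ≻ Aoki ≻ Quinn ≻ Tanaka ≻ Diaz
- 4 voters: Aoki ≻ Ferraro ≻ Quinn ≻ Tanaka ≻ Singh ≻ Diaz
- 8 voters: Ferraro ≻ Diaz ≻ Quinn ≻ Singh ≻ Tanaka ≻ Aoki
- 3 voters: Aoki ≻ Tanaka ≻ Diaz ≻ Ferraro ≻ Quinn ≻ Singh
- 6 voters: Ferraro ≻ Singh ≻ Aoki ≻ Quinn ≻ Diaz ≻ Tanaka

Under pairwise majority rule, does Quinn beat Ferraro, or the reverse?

Ballots ranking Quinn above Ferraro: 1.
Ballots ranking Ferraro above Quinn: 25 − 1 = 24.
Ferraro wins the head-to-head 24–1.

Ferraro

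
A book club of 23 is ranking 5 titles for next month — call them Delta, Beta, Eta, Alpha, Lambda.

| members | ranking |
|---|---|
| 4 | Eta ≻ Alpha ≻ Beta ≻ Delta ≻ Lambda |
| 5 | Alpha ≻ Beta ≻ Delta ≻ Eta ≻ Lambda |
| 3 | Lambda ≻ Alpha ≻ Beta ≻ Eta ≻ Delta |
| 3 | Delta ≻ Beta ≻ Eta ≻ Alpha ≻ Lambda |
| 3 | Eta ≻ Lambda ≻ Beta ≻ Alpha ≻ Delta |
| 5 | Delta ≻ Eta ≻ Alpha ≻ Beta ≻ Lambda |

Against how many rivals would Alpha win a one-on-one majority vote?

3

Alpha against each rival (23 members):
Alpha–Delta: Alpha 15–8.
Alpha vs Beta: 17 to 6, Alpha.
Alpha vs Eta: Alpha is ranked higher on 5+3 = 8 ballots, Eta on 15. Eta wins 15–8.
Alpha vs Lambda: Alpha wins 17–6.
Alpha beats Delta, Beta, Lambda; loses to Eta — 3 pairwise wins.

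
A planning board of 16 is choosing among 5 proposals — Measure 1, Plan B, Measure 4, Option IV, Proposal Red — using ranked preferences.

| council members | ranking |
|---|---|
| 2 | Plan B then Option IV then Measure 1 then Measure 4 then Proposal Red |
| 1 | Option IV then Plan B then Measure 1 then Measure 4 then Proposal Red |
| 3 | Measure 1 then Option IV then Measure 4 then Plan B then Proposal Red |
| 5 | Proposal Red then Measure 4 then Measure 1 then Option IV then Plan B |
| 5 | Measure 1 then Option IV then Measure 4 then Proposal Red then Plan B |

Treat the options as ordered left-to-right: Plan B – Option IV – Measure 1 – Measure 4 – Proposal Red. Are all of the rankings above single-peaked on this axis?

yes

Axis positions: Plan B=1, Option IV=2, Measure 1=3, Measure 4=4, Proposal Red=5.
Bloc 1 (peak Plan B at position 1): ranking walks positions 1-2-3-4-5, expanding outward from the peak — single-peaked.
Bloc 2 (peak Option IV at position 2): ranking walks positions 2-1-3-4-5, expanding outward from the peak — single-peaked.
Bloc 3 (peak Measure 1 at position 3): ranking walks positions 3-2-4-1-5, expanding outward from the peak — single-peaked.
Bloc 4 (peak Proposal Red at position 5): ranking walks positions 5-4-3-2-1, expanding outward from the peak — single-peaked.
Bloc 5 (peak Measure 1 at position 3): ranking walks positions 3-2-4-5-1, expanding outward from the peak — single-peaked.
Every ranking is single-peaked on this axis.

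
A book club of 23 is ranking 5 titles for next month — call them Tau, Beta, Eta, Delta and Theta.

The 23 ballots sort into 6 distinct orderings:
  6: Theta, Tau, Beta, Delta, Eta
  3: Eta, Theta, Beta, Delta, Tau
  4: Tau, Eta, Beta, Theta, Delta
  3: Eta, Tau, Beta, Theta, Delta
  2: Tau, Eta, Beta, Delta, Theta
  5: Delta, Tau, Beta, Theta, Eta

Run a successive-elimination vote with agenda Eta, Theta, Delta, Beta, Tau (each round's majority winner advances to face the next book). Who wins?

Round 1: Eta vs Theta — 12–11, Eta advances.
Round 2: Eta vs Delta — 12–11, Eta advances.
Round 3: Eta vs Beta — 12–11, Eta advances.
Round 4: Eta vs Tau — 6–17, Tau advances.
Tau survives the agenda.

Tau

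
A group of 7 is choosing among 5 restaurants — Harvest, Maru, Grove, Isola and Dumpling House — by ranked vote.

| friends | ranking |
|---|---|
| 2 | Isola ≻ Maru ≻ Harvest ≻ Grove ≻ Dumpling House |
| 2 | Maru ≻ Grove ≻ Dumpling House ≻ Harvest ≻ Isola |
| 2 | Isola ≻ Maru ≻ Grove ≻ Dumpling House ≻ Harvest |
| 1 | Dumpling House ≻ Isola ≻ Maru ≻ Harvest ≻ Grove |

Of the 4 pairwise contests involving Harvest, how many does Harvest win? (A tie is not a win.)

Harvest against each rival (7 friends):
Harvest vs Maru: Maru, 7–0.
Harvest vs Grove: Grove, 4–3.
Harvest–Isola: Isola 5–2.
Harvest–Dumpling House: Dumpling House 5–2.
Harvest beats no one; loses to Maru, Grove, Isola, Dumpling House — 0 pairwise wins.

0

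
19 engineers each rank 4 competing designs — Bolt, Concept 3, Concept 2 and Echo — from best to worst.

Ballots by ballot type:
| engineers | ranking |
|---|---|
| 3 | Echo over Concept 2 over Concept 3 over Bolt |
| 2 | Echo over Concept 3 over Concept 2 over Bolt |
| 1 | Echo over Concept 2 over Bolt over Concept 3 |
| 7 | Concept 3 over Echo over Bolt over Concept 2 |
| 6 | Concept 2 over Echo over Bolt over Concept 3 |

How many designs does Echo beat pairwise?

Echo against each rival (19 engineers):
Echo–Bolt: Echo 19–0.
Echo–Concept 3: Echo 12–7.
Echo vs Concept 2: Echo wins 13–6.
Echo beats Bolt, Concept 3, Concept 2 — 3 pairwise wins.

3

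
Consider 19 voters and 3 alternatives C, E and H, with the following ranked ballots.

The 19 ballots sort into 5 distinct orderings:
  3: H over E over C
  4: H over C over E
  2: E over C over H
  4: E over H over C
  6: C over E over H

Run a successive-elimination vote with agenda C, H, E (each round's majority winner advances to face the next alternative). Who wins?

Round 1: C vs H — 8–11, H advances.
Round 2: H vs E — 7–12, E advances.
E survives the agenda.

E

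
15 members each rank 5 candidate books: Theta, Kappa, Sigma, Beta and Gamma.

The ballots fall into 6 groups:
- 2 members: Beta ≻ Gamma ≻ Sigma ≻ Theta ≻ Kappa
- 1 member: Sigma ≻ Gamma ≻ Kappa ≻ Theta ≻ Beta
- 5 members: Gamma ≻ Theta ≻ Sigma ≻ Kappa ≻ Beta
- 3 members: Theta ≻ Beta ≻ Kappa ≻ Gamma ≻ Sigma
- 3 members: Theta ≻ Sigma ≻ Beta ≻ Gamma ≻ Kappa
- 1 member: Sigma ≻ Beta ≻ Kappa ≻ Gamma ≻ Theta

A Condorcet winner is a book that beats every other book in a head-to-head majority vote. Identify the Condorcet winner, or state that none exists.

Pairwise majorities:
Theta vs Kappa: Theta preferred on 2+5+3+3 = 13 ballots; Theta wins 13–2.
Theta vs Sigma: Theta preferred on 5+3+3 = 11 ballots; Theta wins 11–4.
Theta vs Beta: Theta is ranked higher on 1+5+3+3 = 12 ballots, Beta on 3. Theta wins 12–3.
Theta vs Gamma: Theta is ranked higher on 3+3 = 6 ballots, Gamma on 9. Gamma wins 9–6.
Kappa vs Sigma: Kappa preferred on 3 ballots; Sigma wins 12–3.
Kappa vs Beta: Kappa preferred on 1+5 = 6 ballots; Beta wins 9–6.
Kappa vs Gamma: Kappa preferred on 3+1 = 4 ballots; Gamma wins 11–4.
Sigma vs Beta: 10 to 5, Sigma.
Sigma vs Gamma: 5 to 10, Gamma.
Beta vs Gamma: Beta preferred on 2+3+3+1 = 9 ballots; Beta wins 9–6.
Every book loses at least once (Theta loses to Gamma; Kappa loses to Theta; Sigma loses to Theta; Beta loses to Theta; Gamma loses to Beta). The majority relation contains the cycle Theta beats Beta beats Gamma beats Theta, so there is no Condorcet winner.

none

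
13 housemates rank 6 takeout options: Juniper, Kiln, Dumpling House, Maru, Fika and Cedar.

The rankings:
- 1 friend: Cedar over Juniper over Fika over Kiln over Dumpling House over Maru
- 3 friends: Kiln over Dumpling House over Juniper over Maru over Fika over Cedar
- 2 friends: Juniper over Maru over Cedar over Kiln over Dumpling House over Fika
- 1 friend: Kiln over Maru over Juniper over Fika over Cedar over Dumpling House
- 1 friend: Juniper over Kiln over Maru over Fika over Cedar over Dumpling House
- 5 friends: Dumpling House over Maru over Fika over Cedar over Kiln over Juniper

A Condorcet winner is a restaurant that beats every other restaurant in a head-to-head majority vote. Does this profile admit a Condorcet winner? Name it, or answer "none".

none

Pairwise majorities:
Juniper vs Kiln: Juniper preferred on 1+2+1 = 4 ballots; Kiln wins 9–4.
Juniper vs Dumpling House: Dumpling House wins 8–5.
Juniper vs Maru: Juniper is ranked higher on 1+3+2+1 = 7 ballots, Maru on 6. Juniper wins 7–6.
Juniper vs Fika: Juniper, 8–5.
Juniper–Cedar: Juniper 7–6.
Kiln vs Dumpling House: Kiln is ranked higher on 1+3+2+1+1 = 8 ballots, Dumpling House on 5. Kiln wins 8–5.
Kiln vs Maru: Kiln preferred on 1+3+1+1 = 6 ballots; Maru wins 7–6.
Kiln–Fika: Kiln 7–6.
Kiln vs Cedar: Cedar wins 8–5.
Dumpling House–Maru: Dumpling House 9–4.
Dumpling House vs Fika: Dumpling House is ranked higher on 3+2+5 = 10 ballots, Fika on 3. Dumpling House wins 10–3.
Dumpling House vs Cedar: Dumpling House is ranked higher on 3+5 = 8 ballots, Cedar on 5. Dumpling House wins 8–5.
Maru vs Fika: 12 to 1, Maru.
Maru vs Cedar: 12 to 1, Maru.
Fika vs Cedar: Fika is ranked higher on 3+1+1+5 = 10 ballots, Cedar on 3. Fika wins 10–3.
No restaurant is unbeaten: Juniper loses to Kiln; Kiln loses to Maru; Dumpling House loses to Kiln; Maru loses to Juniper; Fika loses to Juniper; Cedar loses to Juniper. In particular Juniper > Maru > Kiln > Juniper is a majority cycle — no Condorcet winner exists.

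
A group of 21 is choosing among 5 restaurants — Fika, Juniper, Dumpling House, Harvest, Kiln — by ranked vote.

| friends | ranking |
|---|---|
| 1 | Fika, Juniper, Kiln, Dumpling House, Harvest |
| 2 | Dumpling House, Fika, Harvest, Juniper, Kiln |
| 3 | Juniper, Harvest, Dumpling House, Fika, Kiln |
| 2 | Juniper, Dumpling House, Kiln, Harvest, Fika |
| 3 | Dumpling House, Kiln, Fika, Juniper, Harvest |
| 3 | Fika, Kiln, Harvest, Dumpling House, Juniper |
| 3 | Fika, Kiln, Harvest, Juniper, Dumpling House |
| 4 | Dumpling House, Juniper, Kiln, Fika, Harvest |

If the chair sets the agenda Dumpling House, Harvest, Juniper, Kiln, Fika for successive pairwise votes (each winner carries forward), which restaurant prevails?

Dumpling House

Round 1: Dumpling House vs Harvest — 12–9, Dumpling House advances.
Round 2: Dumpling House vs Juniper — 12–9, Dumpling House advances.
Round 3: Dumpling House vs Kiln — 14–7, Dumpling House advances.
Round 4: Dumpling House vs Fika — 14–7, Dumpling House advances.
Dumpling House survives the agenda.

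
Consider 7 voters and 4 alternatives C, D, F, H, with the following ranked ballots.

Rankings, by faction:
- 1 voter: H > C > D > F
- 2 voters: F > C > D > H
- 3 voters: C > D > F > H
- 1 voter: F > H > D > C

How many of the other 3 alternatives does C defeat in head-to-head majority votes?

3

C against each rival (7 voters):
C vs D: C preferred on 1+2+3 = 6 ballots; C wins 6–1.
C vs F: C wins 4–3.
C vs H: C, 5–2.
C beats D, F, H — 3 pairwise wins.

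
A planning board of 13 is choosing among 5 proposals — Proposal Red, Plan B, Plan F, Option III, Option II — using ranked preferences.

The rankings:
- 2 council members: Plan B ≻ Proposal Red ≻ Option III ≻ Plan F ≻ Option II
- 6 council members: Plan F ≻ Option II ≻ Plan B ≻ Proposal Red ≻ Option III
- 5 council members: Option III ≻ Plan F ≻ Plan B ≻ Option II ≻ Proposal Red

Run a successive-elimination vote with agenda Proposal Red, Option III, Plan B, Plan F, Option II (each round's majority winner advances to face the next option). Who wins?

Plan F

Round 1: Proposal Red vs Option III — 8–5, Proposal Red advances.
Round 2: Proposal Red vs Plan B — 0–13, Plan B advances.
Round 3: Plan B vs Plan F — 2–11, Plan F advances.
Round 4: Plan F vs Option II — 13–0, Plan F advances.
The agenda winner is Plan F.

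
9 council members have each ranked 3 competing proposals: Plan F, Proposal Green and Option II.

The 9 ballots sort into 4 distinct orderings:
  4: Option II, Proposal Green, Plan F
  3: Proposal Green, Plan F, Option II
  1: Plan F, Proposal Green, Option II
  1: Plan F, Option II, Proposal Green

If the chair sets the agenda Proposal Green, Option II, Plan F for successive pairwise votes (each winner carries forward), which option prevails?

Plan F

Round 1: Proposal Green vs Option II — 4–5, Option II advances.
Round 2: Option II vs Plan F — 4–5, Plan F advances.
The agenda winner is Plan F.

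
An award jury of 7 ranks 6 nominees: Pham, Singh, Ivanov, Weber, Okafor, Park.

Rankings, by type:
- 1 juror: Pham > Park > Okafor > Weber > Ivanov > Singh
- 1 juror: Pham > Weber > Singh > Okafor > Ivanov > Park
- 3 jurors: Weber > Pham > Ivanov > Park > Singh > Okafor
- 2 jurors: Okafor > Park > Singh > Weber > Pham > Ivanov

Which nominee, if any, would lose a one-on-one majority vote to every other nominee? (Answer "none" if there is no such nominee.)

Head-to-head results (7 jurors):
Pham vs Singh: Pham is ranked higher on 1+1+3 = 5 ballots, Singh on 2. Pham wins 5–2.
Pham vs Ivanov: Pham, 7–0.
Pham vs Weber: 1+1 = 2 for Pham, 5 for Weber — Weber by 5–2.
Pham–Okafor: Pham 5–2.
Pham–Park: Pham 5–2.
Singh vs Ivanov: Singh preferred on 1+2 = 3 ballots; Ivanov wins 4–3.
Singh vs Weber: 2 to 5, Weber.
Singh vs Okafor: Singh, 4–3.
Singh vs Park: Singh preferred on 1 ballot; Park wins 6–1.
Ivanov vs Weber: Weber, 7–0.
Ivanov vs Okafor: Okafor, 4–3.
Ivanov vs Park: Ivanov, 4–3.
Weber–Okafor: Weber 4–3.
Weber vs Park: Weber wins 4–3.
Okafor–Park: Park 4–3.
No nominee is winless: Pham beats Singh; Singh beats Okafor; Ivanov beats Singh; Weber beats Pham; Okafor beats Ivanov; Park beats Singh. There is no Condorcet loser.

none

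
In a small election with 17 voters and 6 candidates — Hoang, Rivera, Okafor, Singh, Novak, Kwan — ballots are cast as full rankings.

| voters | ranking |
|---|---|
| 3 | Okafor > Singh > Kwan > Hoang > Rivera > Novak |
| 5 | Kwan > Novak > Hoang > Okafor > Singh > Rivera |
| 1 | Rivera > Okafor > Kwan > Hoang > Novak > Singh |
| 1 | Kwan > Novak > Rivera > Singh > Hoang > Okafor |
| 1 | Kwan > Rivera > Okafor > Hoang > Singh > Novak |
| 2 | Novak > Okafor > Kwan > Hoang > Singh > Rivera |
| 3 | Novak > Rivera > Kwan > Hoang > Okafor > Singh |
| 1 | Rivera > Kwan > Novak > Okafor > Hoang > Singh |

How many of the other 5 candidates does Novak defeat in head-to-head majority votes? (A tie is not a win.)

Novak against each rival (17 voters):
Novak–Hoang: Novak 12–5.
Novak vs Rivera: Novak preferred on 5+1+2+3 = 11 ballots; Novak wins 11–6.
Novak vs Okafor: Novak wins 12–5.
Novak vs Singh: 5+1+1+2+3+1 = 13 for Novak, 4 for Singh — Novak by 13–4.
Novak vs Kwan: Kwan wins 12–5.
Novak beats Hoang, Rivera, Okafor, Singh; loses to Kwan — 4 pairwise wins.

4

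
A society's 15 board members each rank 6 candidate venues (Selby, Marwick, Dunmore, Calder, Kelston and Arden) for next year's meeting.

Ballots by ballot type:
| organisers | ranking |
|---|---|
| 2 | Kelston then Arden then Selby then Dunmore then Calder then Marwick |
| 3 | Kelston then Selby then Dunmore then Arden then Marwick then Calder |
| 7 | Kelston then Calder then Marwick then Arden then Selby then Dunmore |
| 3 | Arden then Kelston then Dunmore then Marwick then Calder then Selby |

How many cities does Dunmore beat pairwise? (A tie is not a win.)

2

Dunmore against each rival (15 organisers):
Dunmore vs Selby: Selby, 12–3.
Dunmore vs Marwick: 8 to 7, Dunmore.
Dunmore vs Calder: Dunmore is ranked higher on 2+3+3 = 8 ballots, Calder on 7. Dunmore wins 8–7.
Dunmore vs Kelston: Dunmore preferred on 0 ballots; Kelston wins 15–0.
Dunmore vs Arden: Dunmore is ranked higher on 3 ballots, Arden on 12. Arden wins 12–3.
Dunmore beats Marwick, Calder; loses to Selby, Kelston, Arden — 2 pairwise wins.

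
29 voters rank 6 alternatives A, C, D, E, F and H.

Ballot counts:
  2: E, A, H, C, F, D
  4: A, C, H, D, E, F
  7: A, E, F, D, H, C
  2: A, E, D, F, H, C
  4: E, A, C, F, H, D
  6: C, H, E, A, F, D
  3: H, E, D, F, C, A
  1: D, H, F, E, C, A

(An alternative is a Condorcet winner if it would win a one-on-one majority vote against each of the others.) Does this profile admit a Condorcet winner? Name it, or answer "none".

Pairwise majorities:
A vs C: A is ranked higher on 2+4+7+2+4 = 19 ballots, C on 10. A wins 19–10.
A vs D: 25 to 4, A.
A vs E: 13 to 16, E.
A vs F: A is ranked higher on 2+4+7+2+4+6 = 25 ballots, F on 4. A wins 25–4.
A vs H: A preferred on 2+4+7+2+4 = 19 ballots; A wins 19–10.
C vs D: C preferred on 2+4+4+6 = 16 ballots; C wins 16–13.
C vs E: C is ranked higher on 4+6 = 10 ballots, E on 19. E wins 19–10.
C vs F: C preferred on 2+4+4+6 = 16 ballots; C wins 16–13.
C vs H: 14 to 15, H.
D vs E: D preferred on 4+1 = 5 ballots; E wins 24–5.
D vs F: 10 to 19, F.
D vs H: 7+2+1 = 10 for D, 19 for H — H by 19–10.
E vs F: 28 for E, 1 for F — E by 28–1.
E vs H: 2+7+2+4 = 15 for E, 14 for H — E by 15–14.
F vs H: F is ranked higher on 7+2+4 = 13 ballots, H on 16. H wins 16–13.
Only E has no losses; E is the Condorcet winner.

E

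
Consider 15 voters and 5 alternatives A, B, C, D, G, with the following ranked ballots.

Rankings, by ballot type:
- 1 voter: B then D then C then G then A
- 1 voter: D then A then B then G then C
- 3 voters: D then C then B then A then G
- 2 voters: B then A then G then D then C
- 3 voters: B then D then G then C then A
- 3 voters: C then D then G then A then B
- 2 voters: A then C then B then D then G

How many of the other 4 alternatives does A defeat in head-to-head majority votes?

1

A against each rival (15 voters):
A vs B: B wins 9–6.
A vs C: 5 to 10, C.
A vs D: 2+2 = 4 for A, 11 for D — D by 11–4.
A vs G: 8 to 7, A.
A beats G; loses to B, C, D — 1 pairwise win.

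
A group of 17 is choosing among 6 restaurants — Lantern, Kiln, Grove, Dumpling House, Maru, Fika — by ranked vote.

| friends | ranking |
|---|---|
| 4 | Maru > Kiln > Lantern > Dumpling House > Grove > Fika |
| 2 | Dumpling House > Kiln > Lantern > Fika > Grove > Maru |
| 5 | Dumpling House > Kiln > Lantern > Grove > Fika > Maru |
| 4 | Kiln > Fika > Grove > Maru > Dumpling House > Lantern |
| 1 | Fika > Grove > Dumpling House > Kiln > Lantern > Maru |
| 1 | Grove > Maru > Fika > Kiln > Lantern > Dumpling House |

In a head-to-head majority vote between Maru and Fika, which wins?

Ballots ranking Maru above Fika: 4 + 1 = 5.
Ballots ranking Fika above Maru: 17 − 5 = 12.
Fika wins the head-to-head 12–5.

Fika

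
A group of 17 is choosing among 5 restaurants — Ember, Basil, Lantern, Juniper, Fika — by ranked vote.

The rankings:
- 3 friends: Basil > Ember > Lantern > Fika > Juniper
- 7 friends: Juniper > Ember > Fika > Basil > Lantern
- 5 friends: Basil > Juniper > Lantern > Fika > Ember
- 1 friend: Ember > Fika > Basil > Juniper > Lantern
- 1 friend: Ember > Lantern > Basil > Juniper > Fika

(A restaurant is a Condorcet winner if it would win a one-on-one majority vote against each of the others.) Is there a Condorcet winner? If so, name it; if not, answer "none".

Head-to-head results (17 friends):
Ember vs Basil: 7+1+1 = 9 for Ember, 8 for Basil — Ember by 9–8.
Ember vs Lantern: 12 to 5, Ember.
Ember vs Juniper: Ember is ranked higher on 3+1+1 = 5 ballots, Juniper on 12. Juniper wins 12–5.
Ember vs Fika: Ember is ranked higher on 3+7+1+1 = 12 ballots, Fika on 5. Ember wins 12–5.
Basil vs Lantern: 16 to 1, Basil.
Basil vs Juniper: 3+5+1+1 = 10 for Basil, 7 for Juniper — Basil by 10–7.
Basil vs Fika: Basil preferred on 3+5+1 = 9 ballots; Basil wins 9–8.
Lantern vs Juniper: 3+1 = 4 for Lantern, 13 for Juniper — Juniper by 13–4.
Lantern vs Fika: Lantern is ranked higher on 3+5+1 = 9 ballots, Fika on 8. Lantern wins 9–8.
Juniper vs Fika: 7+5+1 = 13 for Juniper, 4 for Fika — Juniper by 13–4.
Each restaurant drops at least one matchup (Ember loses to Juniper; Basil loses to Ember; Lantern loses to Ember; Juniper loses to Basil; Fika loses to Ember); the cycle Ember beats Basil beats Juniper beats Ember rules out a Condorcet winner.

none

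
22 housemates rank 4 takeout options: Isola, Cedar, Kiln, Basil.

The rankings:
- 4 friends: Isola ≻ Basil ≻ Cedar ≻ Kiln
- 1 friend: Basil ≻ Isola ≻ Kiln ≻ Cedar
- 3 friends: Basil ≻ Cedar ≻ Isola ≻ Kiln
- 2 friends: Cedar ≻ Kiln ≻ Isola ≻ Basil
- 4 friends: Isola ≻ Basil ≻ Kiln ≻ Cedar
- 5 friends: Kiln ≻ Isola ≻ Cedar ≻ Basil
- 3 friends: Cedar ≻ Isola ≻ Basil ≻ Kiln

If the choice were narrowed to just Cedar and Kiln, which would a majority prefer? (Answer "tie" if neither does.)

Ballots ranking Cedar above Kiln: 4 + 3 + 2 + 3 = 12.
Ballots ranking Kiln above Cedar: 22 − 12 = 10.
Cedar wins the head-to-head 12–10.

Cedar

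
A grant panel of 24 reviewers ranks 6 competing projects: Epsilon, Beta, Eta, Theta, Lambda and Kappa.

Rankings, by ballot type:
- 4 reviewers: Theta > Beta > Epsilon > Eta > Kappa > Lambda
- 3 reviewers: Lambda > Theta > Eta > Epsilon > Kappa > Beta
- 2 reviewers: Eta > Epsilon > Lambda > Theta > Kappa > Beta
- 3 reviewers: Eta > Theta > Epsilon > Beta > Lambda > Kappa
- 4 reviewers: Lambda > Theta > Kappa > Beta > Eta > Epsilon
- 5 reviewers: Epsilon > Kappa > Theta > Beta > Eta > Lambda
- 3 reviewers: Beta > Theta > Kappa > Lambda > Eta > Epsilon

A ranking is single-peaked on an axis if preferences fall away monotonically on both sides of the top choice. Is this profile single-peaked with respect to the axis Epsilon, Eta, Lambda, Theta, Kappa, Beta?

Axis positions: Epsilon=1, Eta=2, Lambda=3, Theta=4, Kappa=5, Beta=6.
Ballot type 1: ranking walks positions 4-6-1-2-5-3; Beta is ranked above Kappa even though Kappa lies between Beta and the peak Theta on the axis — preferences dip and rise again. Not single-peaked.
Ballot type 2 (peak Lambda at position 3): ranking walks positions 3-4-2-1-5-6, expanding outward from the peak — single-peaked.
Ballot type 3 (peak Eta at position 2): ranking walks positions 2-1-3-4-5-6, expanding outward from the peak — single-peaked.
Ballot type 4: ranking walks positions 2-4-1-6-3-5; Theta is ranked above Lambda even though Lambda lies between Theta and the peak Eta on the axis — preferences dip and rise again. Not single-peaked.
Ballot type 5 (peak Lambda at position 3): ranking walks positions 3-4-5-6-2-1, expanding outward from the peak — single-peaked.
Ballot type 6: ranking walks positions 1-5-4-6-2-3; Kappa is ranked above Eta even though Eta lies between Kappa and the peak Epsilon on the axis — preferences dip and rise again. Not single-peaked.
Ballot type 7: ranking walks positions 6-4-5-3-2-1; Theta is ranked above Kappa even though Kappa lies between Theta and the peak Beta on the axis — preferences dip and rise again. Not single-peaked.
Ballot type 1 violates single-peakedness, so the profile is not single-peaked on this axis.

no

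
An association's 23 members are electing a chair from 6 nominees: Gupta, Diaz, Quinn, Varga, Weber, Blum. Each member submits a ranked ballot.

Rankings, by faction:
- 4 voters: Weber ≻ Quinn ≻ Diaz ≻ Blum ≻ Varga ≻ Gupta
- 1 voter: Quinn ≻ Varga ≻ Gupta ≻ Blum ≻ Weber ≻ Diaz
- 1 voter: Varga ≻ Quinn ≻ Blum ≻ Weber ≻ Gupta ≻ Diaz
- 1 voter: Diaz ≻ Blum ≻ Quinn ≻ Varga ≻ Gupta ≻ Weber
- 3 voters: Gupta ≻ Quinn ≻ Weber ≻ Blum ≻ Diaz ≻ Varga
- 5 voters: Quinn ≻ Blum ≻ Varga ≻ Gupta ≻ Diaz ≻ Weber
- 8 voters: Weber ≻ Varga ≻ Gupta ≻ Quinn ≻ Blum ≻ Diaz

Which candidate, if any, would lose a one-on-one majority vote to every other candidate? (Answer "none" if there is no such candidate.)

Diaz

Pairwise majorities:
Gupta vs Diaz: Gupta wins 18–5.
Gupta vs Quinn: 3+8 = 11 for Gupta, 12 for Quinn — Quinn by 12–11.
Gupta vs Varga: Varga, 20–3.
Gupta vs Weber: Weber, 13–10.
Gupta vs Blum: Gupta, 12–11.
Diaz vs Quinn: Diaz preferred on 1 ballot; Quinn wins 22–1.
Diaz vs Varga: 4+1+3 = 8 for Diaz, 15 for Varga — Varga by 15–8.
Diaz vs Weber: Weber wins 17–6.
Diaz vs Blum: Diaz preferred on 4+1 = 5 ballots; Blum wins 18–5.
Quinn–Varga: Quinn 14–9.
Quinn vs Weber: Quinn is ranked higher on 1+1+1+3+5 = 11 ballots, Weber on 12. Weber wins 12–11.
Quinn vs Blum: Quinn, 22–1.
Varga vs Weber: Weber wins 15–8.
Varga vs Blum: 1+1+8 = 10 for Varga, 13 for Blum — Blum by 13–10.
Weber vs Blum: 15 to 8, Weber.
Only Diaz has no wins; Diaz is the Condorcet loser.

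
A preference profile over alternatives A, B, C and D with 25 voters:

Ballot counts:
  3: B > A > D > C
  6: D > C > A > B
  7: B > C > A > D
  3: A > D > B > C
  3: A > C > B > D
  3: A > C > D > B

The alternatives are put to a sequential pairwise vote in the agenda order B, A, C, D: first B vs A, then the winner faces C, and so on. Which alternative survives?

C

Round 1: B vs A — 10–15, A advances.
Round 2: A vs C — 12–13, C advances.
Round 3: C vs D — 13–12, C advances.
The agenda winner is C.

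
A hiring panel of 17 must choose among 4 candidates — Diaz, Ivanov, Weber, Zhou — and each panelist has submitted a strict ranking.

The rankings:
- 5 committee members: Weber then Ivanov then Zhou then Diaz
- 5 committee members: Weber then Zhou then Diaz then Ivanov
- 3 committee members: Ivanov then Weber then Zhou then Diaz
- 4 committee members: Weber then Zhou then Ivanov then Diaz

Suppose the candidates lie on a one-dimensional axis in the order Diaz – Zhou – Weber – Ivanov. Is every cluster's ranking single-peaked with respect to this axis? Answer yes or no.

Axis positions: Diaz=1, Zhou=2, Weber=3, Ivanov=4.
Cluster 1 (peak Weber at position 3): ranking walks positions 3-4-2-1, expanding outward from the peak — single-peaked.
Cluster 2 (peak Weber at position 3): ranking walks positions 3-2-1-4, expanding outward from the peak — single-peaked.
Cluster 3 (peak Ivanov at position 4): ranking walks positions 4-3-2-1, expanding outward from the peak — single-peaked.
Cluster 4 (peak Weber at position 3): ranking walks positions 3-2-4-1, expanding outward from the peak — single-peaked.
Every ranking is single-peaked on this axis.

yes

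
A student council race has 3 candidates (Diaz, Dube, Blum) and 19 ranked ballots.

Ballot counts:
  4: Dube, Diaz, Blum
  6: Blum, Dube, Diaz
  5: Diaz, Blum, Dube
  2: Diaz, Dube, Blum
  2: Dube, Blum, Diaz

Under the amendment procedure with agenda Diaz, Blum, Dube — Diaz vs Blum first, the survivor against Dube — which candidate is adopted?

Dube

Round 1: Diaz vs Blum — 11–8, Diaz advances.
Round 2: Diaz vs Dube — 7–12, Dube advances.
Dube survives the agenda.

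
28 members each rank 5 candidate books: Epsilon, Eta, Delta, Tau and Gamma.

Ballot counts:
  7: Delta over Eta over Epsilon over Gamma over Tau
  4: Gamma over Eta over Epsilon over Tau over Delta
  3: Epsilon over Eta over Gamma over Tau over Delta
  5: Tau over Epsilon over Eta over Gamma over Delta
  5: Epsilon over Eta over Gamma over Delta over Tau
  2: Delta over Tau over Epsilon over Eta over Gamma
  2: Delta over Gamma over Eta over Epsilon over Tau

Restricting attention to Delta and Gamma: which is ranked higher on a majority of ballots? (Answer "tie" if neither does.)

Gamma

Ballots ranking Delta above Gamma: 7 + 2 + 2 = 11.
Ballots ranking Gamma above Delta: 28 − 11 = 17.
Gamma wins the head-to-head 17–11.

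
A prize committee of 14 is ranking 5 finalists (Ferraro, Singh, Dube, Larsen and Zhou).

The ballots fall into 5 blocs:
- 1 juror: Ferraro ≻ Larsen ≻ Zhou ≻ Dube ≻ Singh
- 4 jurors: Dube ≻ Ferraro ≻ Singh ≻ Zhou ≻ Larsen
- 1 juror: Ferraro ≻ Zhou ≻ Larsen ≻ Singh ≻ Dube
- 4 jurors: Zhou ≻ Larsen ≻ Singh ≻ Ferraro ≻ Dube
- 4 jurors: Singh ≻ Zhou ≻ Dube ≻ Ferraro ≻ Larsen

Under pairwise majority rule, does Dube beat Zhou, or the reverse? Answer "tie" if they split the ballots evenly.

Ballots ranking Dube above Zhou: 4.
Ballots ranking Zhou above Dube: 14 − 4 = 10.
Zhou wins the head-to-head 10–4.

Zhou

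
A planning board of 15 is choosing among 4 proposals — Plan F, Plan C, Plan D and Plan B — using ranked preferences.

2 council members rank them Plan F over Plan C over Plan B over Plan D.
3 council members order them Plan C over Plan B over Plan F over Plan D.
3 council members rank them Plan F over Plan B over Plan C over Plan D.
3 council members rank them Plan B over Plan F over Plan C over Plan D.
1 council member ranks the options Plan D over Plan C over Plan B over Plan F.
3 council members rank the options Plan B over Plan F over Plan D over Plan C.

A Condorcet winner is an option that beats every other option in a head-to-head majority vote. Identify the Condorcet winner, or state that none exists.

Pairwise majorities:
Plan F vs Plan C: 2+3+3+3 = 11 for Plan F, 4 for Plan C — Plan F by 11–4.
Plan F vs Plan D: Plan F preferred on 2+3+3+3+3 = 14 ballots; Plan F wins 14–1.
Plan F vs Plan B: 2+3 = 5 for Plan F, 10 for Plan B — Plan B by 10–5.
Plan C vs Plan D: 2+3+3+3 = 11 for Plan C, 4 for Plan D — Plan C by 11–4.
Plan C vs Plan B: 2+3+1 = 6 for Plan C, 9 for Plan B — Plan B by 9–6.
Plan D vs Plan B: Plan D is ranked higher on 1 ballot, Plan B on 14. Plan B wins 14–1.
Only Plan B has no losses; Plan B is the Condorcet winner.

Plan B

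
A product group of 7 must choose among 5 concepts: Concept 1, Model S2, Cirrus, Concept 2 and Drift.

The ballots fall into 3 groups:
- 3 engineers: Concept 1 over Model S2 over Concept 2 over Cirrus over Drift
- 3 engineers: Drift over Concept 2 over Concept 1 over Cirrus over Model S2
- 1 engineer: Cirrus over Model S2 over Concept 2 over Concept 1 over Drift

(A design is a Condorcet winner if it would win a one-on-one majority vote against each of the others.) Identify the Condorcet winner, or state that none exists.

none

Check each pair by majority over 7 ballots:
Concept 1–Model S2: Concept 1 6–1.
Concept 1–Cirrus: Concept 1 6–1.
Concept 1 vs Concept 2: Concept 2, 4–3.
Concept 1 vs Drift: Concept 1 wins 4–3.
Model S2 vs Cirrus: Cirrus wins 4–3.
Model S2–Concept 2: Model S2 4–3.
Model S2–Drift: Model S2 4–3.
Cirrus vs Concept 2: Concept 2, 6–1.
Cirrus vs Drift: Cirrus wins 4–3.
Concept 2–Drift: Concept 2 4–3.
No design is unbeaten: Concept 1 loses to Concept 2; Model S2 loses to Concept 1; Cirrus loses to Concept 1; Concept 2 loses to Model S2; Drift loses to Concept 1. In particular Concept 1 → Model S2 → Concept 2 → Concept 1 is a majority cycle — no Condorcet winner exists.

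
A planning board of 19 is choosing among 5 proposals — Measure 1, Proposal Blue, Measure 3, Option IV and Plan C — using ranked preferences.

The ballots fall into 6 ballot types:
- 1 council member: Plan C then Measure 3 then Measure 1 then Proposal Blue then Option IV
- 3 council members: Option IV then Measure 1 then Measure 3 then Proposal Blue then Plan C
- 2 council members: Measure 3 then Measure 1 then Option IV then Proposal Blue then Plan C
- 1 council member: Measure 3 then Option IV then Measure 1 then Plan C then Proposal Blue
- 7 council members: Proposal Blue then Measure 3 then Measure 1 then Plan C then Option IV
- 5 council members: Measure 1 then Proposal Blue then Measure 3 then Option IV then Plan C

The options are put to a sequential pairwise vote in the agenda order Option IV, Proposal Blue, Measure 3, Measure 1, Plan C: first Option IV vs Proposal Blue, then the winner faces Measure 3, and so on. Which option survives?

Measure 1

Round 1: Option IV vs Proposal Blue — 6–13, Proposal Blue advances.
Round 2: Proposal Blue vs Measure 3 — 12–7, Proposal Blue advances.
Round 3: Proposal Blue vs Measure 1 — 7–12, Measure 1 advances.
Round 4: Measure 1 vs Plan C — 18–1, Measure 1 advances.
Measure 1 survives the agenda.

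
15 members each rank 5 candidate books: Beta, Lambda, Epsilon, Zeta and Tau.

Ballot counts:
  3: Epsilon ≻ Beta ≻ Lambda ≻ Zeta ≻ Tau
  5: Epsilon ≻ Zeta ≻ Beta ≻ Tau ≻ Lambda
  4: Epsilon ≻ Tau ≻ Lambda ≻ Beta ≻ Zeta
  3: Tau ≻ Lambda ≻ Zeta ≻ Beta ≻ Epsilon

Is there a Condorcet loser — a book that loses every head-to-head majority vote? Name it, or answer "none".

none

Head-to-head results (15 members):
Beta vs Lambda: Beta is ranked higher on 3+5 = 8 ballots, Lambda on 7. Beta wins 8–7.
Beta vs Epsilon: Beta preferred on 3 ballots; Epsilon wins 12–3.
Beta vs Zeta: 3+4 = 7 for Beta, 8 for Zeta — Zeta by 8–7.
Beta vs Tau: Beta wins 8–7.
Lambda vs Epsilon: Lambda preferred on 3 ballots; Epsilon wins 12–3.
Lambda vs Zeta: Lambda is ranked higher on 3+4+3 = 10 ballots, Zeta on 5. Lambda wins 10–5.
Lambda vs Tau: Tau, 12–3.
Epsilon vs Zeta: Epsilon wins 12–3.
Epsilon vs Tau: 12 to 3, Epsilon.
Zeta vs Tau: Zeta wins 8–7.
No book is winless: Beta beats Lambda; Lambda beats Zeta; Epsilon beats Beta; Zeta beats Beta; Tau beats Lambda. There is no Condorcet loser.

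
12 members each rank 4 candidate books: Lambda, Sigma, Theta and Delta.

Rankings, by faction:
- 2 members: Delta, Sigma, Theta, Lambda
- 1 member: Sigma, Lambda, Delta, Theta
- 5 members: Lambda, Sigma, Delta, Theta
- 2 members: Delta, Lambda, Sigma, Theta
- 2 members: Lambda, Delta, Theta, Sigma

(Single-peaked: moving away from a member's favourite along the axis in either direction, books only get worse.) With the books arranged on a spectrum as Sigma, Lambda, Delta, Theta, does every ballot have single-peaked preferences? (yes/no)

Axis positions: Sigma=1, Lambda=2, Delta=3, Theta=4.
Faction 1: ranking walks positions 3-1-4-2; Sigma is ranked above Lambda even though Lambda lies between Sigma and the peak Delta on the axis — preferences dip and rise again. Not single-peaked.
Faction 2 (peak Sigma at position 1): ranking walks positions 1-2-3-4, expanding outward from the peak — single-peaked.
Faction 3 (peak Lambda at position 2): ranking walks positions 2-1-3-4, expanding outward from the peak — single-peaked.
Faction 4 (peak Delta at position 3): ranking walks positions 3-2-1-4, expanding outward from the peak — single-peaked.
Faction 5 (peak Lambda at position 2): ranking walks positions 2-3-4-1, expanding outward from the peak — single-peaked.
Faction 1 violates single-peakedness, so the profile is not single-peaked on this axis.

no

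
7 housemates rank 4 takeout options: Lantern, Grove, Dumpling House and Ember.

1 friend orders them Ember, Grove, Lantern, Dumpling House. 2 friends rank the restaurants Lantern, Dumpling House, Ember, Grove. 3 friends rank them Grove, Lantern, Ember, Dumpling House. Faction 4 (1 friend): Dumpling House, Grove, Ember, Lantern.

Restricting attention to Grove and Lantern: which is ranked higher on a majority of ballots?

Ballots ranking Grove above Lantern: 1 + 3 + 1 = 5.
Ballots ranking Lantern above Grove: 7 − 5 = 2.
Grove wins the head-to-head 5–2.

Grove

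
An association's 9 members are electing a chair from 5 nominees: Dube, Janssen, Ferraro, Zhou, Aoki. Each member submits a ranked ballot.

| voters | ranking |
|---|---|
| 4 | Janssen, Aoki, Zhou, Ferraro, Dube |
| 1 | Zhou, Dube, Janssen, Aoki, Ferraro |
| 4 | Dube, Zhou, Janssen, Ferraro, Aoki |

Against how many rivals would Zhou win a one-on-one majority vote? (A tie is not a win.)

4

Zhou against each rival (9 voters):
Zhou vs Dube: Zhou is ranked higher on 4+1 = 5 ballots, Dube on 4. Zhou wins 5–4.
Zhou vs Janssen: Zhou, 5–4.
Zhou vs Ferraro: Zhou wins 9–0.
Zhou vs Aoki: Zhou preferred on 1+4 = 5 ballots; Zhou wins 5–4.
Zhou beats Dube, Janssen, Ferraro, Aoki — 4 pairwise wins.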